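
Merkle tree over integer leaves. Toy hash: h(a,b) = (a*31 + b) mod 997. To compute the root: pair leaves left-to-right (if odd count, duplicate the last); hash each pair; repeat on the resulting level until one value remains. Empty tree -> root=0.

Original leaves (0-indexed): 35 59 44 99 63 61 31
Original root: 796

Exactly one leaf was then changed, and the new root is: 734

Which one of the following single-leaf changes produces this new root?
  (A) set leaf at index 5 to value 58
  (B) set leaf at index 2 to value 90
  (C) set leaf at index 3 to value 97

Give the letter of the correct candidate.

Answer: C

Derivation:
Original leaves: [35, 59, 44, 99, 63, 61, 31]
Target new root: 734
Try each candidate change and compute the resulting root:
Candidate A: set leaf[5] = 58 -> leaves = [35, 59, 44, 99, 63, 58, 31]
  L0: [35, 59, 44, 99, 63, 58, 31]
  L1: h(35,59)=(35*31+59)%997=147 h(44,99)=(44*31+99)%997=466 h(63,58)=(63*31+58)%997=17 h(31,31)=(31*31+31)%997=992 -> [147, 466, 17, 992]
  L2: h(147,466)=(147*31+466)%997=38 h(17,992)=(17*31+992)%997=522 -> [38, 522]
  L3: h(38,522)=(38*31+522)%997=703 -> [703]
  root = 703 != target 734
Candidate B: set leaf[2] = 90 -> leaves = [35, 59, 90, 99, 63, 61, 31]
  L0: [35, 59, 90, 99, 63, 61, 31]
  L1: h(35,59)=(35*31+59)%997=147 h(90,99)=(90*31+99)%997=895 h(63,61)=(63*31+61)%997=20 h(31,31)=(31*31+31)%997=992 -> [147, 895, 20, 992]
  L2: h(147,895)=(147*31+895)%997=467 h(20,992)=(20*31+992)%997=615 -> [467, 615]
  L3: h(467,615)=(467*31+615)%997=137 -> [137]
  root = 137 != target 734
Candidate C: set leaf[3] = 97 -> leaves = [35, 59, 44, 97, 63, 61, 31]
  L0: [35, 59, 44, 97, 63, 61, 31]
  L1: h(35,59)=(35*31+59)%997=147 h(44,97)=(44*31+97)%997=464 h(63,61)=(63*31+61)%997=20 h(31,31)=(31*31+31)%997=992 -> [147, 464, 20, 992]
  L2: h(147,464)=(147*31+464)%997=36 h(20,992)=(20*31+992)%997=615 -> [36, 615]
  L3: h(36,615)=(36*31+615)%997=734 -> [734]
  root = 734 == target 734  ** MATCH **
Candidate C produces the target root.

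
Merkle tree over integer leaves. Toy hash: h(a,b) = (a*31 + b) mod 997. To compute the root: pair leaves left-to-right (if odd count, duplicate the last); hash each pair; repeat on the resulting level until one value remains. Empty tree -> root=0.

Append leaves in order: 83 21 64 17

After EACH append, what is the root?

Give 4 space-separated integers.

Answer: 83 600 708 661

Derivation:
After append 83 (leaves=[83]):
  L0: [83]
  root=83
After append 21 (leaves=[83, 21]):
  L0: [83, 21]
  L1: h(83,21)=(83*31+21)%997=600 -> [600]
  root=600
After append 64 (leaves=[83, 21, 64]):
  L0: [83, 21, 64]
  L1: h(83,21)=(83*31+21)%997=600 h(64,64)=(64*31+64)%997=54 -> [600, 54]
  L2: h(600,54)=(600*31+54)%997=708 -> [708]
  root=708
After append 17 (leaves=[83, 21, 64, 17]):
  L0: [83, 21, 64, 17]
  L1: h(83,21)=(83*31+21)%997=600 h(64,17)=(64*31+17)%997=7 -> [600, 7]
  L2: h(600,7)=(600*31+7)%997=661 -> [661]
  root=661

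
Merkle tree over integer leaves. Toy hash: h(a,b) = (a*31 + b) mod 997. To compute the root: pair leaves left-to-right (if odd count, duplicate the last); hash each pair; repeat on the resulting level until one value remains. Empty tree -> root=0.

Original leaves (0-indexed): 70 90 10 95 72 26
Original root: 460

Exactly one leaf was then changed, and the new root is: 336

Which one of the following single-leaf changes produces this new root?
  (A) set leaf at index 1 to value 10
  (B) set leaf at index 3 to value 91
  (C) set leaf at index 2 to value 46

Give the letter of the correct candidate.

Answer: B

Derivation:
Original leaves: [70, 90, 10, 95, 72, 26]
Target new root: 336
Try each candidate change and compute the resulting root:
Candidate A: set leaf[1] = 10 -> leaves = [70, 10, 10, 95, 72, 26]
  L0: [70, 10, 10, 95, 72, 26]
  L1: h(70,10)=(70*31+10)%997=186 h(10,95)=(10*31+95)%997=405 h(72,26)=(72*31+26)%997=264 -> [186, 405, 264]
  L2: h(186,405)=(186*31+405)%997=189 h(264,264)=(264*31+264)%997=472 -> [189, 472]
  L3: h(189,472)=(189*31+472)%997=349 -> [349]
  root = 349 != target 336
Candidate B: set leaf[3] = 91 -> leaves = [70, 90, 10, 91, 72, 26]
  L0: [70, 90, 10, 91, 72, 26]
  L1: h(70,90)=(70*31+90)%997=266 h(10,91)=(10*31+91)%997=401 h(72,26)=(72*31+26)%997=264 -> [266, 401, 264]
  L2: h(266,401)=(266*31+401)%997=671 h(264,264)=(264*31+264)%997=472 -> [671, 472]
  L3: h(671,472)=(671*31+472)%997=336 -> [336]
  root = 336 == target 336  ** MATCH **
Candidate C: set leaf[2] = 46 -> leaves = [70, 90, 46, 95, 72, 26]
  L0: [70, 90, 46, 95, 72, 26]
  L1: h(70,90)=(70*31+90)%997=266 h(46,95)=(46*31+95)%997=524 h(72,26)=(72*31+26)%997=264 -> [266, 524, 264]
  L2: h(266,524)=(266*31+524)%997=794 h(264,264)=(264*31+264)%997=472 -> [794, 472]
  L3: h(794,472)=(794*31+472)%997=161 -> [161]
  root = 161 != target 336
Candidate B produces the target root.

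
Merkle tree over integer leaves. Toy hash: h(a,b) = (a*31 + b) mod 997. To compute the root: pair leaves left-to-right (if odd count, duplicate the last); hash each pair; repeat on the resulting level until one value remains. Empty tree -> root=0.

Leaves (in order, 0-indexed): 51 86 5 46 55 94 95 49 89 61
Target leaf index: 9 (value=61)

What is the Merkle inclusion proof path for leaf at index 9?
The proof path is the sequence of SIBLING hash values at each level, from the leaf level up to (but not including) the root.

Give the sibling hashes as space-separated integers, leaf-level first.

L0 (leaves): [51, 86, 5, 46, 55, 94, 95, 49, 89, 61], target index=9
L1: h(51,86)=(51*31+86)%997=670 [pair 0] h(5,46)=(5*31+46)%997=201 [pair 1] h(55,94)=(55*31+94)%997=802 [pair 2] h(95,49)=(95*31+49)%997=3 [pair 3] h(89,61)=(89*31+61)%997=826 [pair 4] -> [670, 201, 802, 3, 826]
  Sibling for proof at L0: 89
L2: h(670,201)=(670*31+201)%997=34 [pair 0] h(802,3)=(802*31+3)%997=937 [pair 1] h(826,826)=(826*31+826)%997=510 [pair 2] -> [34, 937, 510]
  Sibling for proof at L1: 826
L3: h(34,937)=(34*31+937)%997=994 [pair 0] h(510,510)=(510*31+510)%997=368 [pair 1] -> [994, 368]
  Sibling for proof at L2: 510
L4: h(994,368)=(994*31+368)%997=275 [pair 0] -> [275]
  Sibling for proof at L3: 994
Root: 275
Proof path (sibling hashes from leaf to root): [89, 826, 510, 994]

Answer: 89 826 510 994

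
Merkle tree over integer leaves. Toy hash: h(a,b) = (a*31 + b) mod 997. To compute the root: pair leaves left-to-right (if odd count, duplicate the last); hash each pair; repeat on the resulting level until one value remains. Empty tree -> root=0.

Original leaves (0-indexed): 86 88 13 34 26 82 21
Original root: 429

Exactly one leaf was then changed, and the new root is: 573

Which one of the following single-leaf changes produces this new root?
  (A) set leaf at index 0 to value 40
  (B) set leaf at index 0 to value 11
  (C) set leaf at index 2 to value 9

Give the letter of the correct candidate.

Answer: C

Derivation:
Original leaves: [86, 88, 13, 34, 26, 82, 21]
Target new root: 573
Try each candidate change and compute the resulting root:
Candidate A: set leaf[0] = 40 -> leaves = [40, 88, 13, 34, 26, 82, 21]
  L0: [40, 88, 13, 34, 26, 82, 21]
  L1: h(40,88)=(40*31+88)%997=331 h(13,34)=(13*31+34)%997=437 h(26,82)=(26*31+82)%997=888 h(21,21)=(21*31+21)%997=672 -> [331, 437, 888, 672]
  L2: h(331,437)=(331*31+437)%997=728 h(888,672)=(888*31+672)%997=284 -> [728, 284]
  L3: h(728,284)=(728*31+284)%997=918 -> [918]
  root = 918 != target 573
Candidate B: set leaf[0] = 11 -> leaves = [11, 88, 13, 34, 26, 82, 21]
  L0: [11, 88, 13, 34, 26, 82, 21]
  L1: h(11,88)=(11*31+88)%997=429 h(13,34)=(13*31+34)%997=437 h(26,82)=(26*31+82)%997=888 h(21,21)=(21*31+21)%997=672 -> [429, 437, 888, 672]
  L2: h(429,437)=(429*31+437)%997=775 h(888,672)=(888*31+672)%997=284 -> [775, 284]
  L3: h(775,284)=(775*31+284)%997=381 -> [381]
  root = 381 != target 573
Candidate C: set leaf[2] = 9 -> leaves = [86, 88, 9, 34, 26, 82, 21]
  L0: [86, 88, 9, 34, 26, 82, 21]
  L1: h(86,88)=(86*31+88)%997=760 h(9,34)=(9*31+34)%997=313 h(26,82)=(26*31+82)%997=888 h(21,21)=(21*31+21)%997=672 -> [760, 313, 888, 672]
  L2: h(760,313)=(760*31+313)%997=942 h(888,672)=(888*31+672)%997=284 -> [942, 284]
  L3: h(942,284)=(942*31+284)%997=573 -> [573]
  root = 573 == target 573  ** MATCH **
Candidate C produces the target root.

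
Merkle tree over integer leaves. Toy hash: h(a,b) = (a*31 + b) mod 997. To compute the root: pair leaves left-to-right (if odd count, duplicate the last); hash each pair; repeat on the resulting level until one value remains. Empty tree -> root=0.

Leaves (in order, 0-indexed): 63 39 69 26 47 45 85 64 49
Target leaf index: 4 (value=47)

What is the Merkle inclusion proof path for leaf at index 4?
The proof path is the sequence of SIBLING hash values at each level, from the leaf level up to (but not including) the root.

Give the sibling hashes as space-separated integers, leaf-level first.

Answer: 45 705 109 462

Derivation:
L0 (leaves): [63, 39, 69, 26, 47, 45, 85, 64, 49], target index=4
L1: h(63,39)=(63*31+39)%997=995 [pair 0] h(69,26)=(69*31+26)%997=171 [pair 1] h(47,45)=(47*31+45)%997=505 [pair 2] h(85,64)=(85*31+64)%997=705 [pair 3] h(49,49)=(49*31+49)%997=571 [pair 4] -> [995, 171, 505, 705, 571]
  Sibling for proof at L0: 45
L2: h(995,171)=(995*31+171)%997=109 [pair 0] h(505,705)=(505*31+705)%997=408 [pair 1] h(571,571)=(571*31+571)%997=326 [pair 2] -> [109, 408, 326]
  Sibling for proof at L1: 705
L3: h(109,408)=(109*31+408)%997=796 [pair 0] h(326,326)=(326*31+326)%997=462 [pair 1] -> [796, 462]
  Sibling for proof at L2: 109
L4: h(796,462)=(796*31+462)%997=213 [pair 0] -> [213]
  Sibling for proof at L3: 462
Root: 213
Proof path (sibling hashes from leaf to root): [45, 705, 109, 462]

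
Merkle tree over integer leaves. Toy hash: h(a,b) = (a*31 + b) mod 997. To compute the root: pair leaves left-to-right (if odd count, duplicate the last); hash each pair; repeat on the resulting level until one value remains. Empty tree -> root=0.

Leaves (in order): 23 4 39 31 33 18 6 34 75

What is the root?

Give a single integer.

Answer: 890

Derivation:
L0: [23, 4, 39, 31, 33, 18, 6, 34, 75]
L1: h(23,4)=(23*31+4)%997=717 h(39,31)=(39*31+31)%997=243 h(33,18)=(33*31+18)%997=44 h(6,34)=(6*31+34)%997=220 h(75,75)=(75*31+75)%997=406 -> [717, 243, 44, 220, 406]
L2: h(717,243)=(717*31+243)%997=536 h(44,220)=(44*31+220)%997=587 h(406,406)=(406*31+406)%997=31 -> [536, 587, 31]
L3: h(536,587)=(536*31+587)%997=254 h(31,31)=(31*31+31)%997=992 -> [254, 992]
L4: h(254,992)=(254*31+992)%997=890 -> [890]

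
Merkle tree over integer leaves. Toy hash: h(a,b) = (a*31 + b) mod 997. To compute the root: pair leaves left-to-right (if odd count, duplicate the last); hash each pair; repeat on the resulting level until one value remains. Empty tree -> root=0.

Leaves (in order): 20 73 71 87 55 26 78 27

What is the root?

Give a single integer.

Answer: 392

Derivation:
L0: [20, 73, 71, 87, 55, 26, 78, 27]
L1: h(20,73)=(20*31+73)%997=693 h(71,87)=(71*31+87)%997=294 h(55,26)=(55*31+26)%997=734 h(78,27)=(78*31+27)%997=451 -> [693, 294, 734, 451]
L2: h(693,294)=(693*31+294)%997=840 h(734,451)=(734*31+451)%997=274 -> [840, 274]
L3: h(840,274)=(840*31+274)%997=392 -> [392]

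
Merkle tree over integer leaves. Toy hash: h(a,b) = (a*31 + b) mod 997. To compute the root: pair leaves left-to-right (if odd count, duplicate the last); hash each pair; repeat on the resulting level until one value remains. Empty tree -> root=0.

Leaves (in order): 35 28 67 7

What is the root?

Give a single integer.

L0: [35, 28, 67, 7]
L1: h(35,28)=(35*31+28)%997=116 h(67,7)=(67*31+7)%997=90 -> [116, 90]
L2: h(116,90)=(116*31+90)%997=695 -> [695]

Answer: 695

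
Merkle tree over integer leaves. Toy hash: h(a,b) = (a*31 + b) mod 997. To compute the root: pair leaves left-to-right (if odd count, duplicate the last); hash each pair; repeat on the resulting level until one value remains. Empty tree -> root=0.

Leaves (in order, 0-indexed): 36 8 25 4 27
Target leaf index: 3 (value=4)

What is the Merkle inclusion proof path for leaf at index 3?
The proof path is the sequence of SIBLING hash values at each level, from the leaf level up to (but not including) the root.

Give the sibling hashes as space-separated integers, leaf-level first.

Answer: 25 127 729

Derivation:
L0 (leaves): [36, 8, 25, 4, 27], target index=3
L1: h(36,8)=(36*31+8)%997=127 [pair 0] h(25,4)=(25*31+4)%997=779 [pair 1] h(27,27)=(27*31+27)%997=864 [pair 2] -> [127, 779, 864]
  Sibling for proof at L0: 25
L2: h(127,779)=(127*31+779)%997=728 [pair 0] h(864,864)=(864*31+864)%997=729 [pair 1] -> [728, 729]
  Sibling for proof at L1: 127
L3: h(728,729)=(728*31+729)%997=366 [pair 0] -> [366]
  Sibling for proof at L2: 729
Root: 366
Proof path (sibling hashes from leaf to root): [25, 127, 729]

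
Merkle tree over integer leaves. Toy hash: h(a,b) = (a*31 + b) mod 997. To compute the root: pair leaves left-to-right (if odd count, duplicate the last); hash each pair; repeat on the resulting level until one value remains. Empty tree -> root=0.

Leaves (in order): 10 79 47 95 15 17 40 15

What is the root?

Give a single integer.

L0: [10, 79, 47, 95, 15, 17, 40, 15]
L1: h(10,79)=(10*31+79)%997=389 h(47,95)=(47*31+95)%997=555 h(15,17)=(15*31+17)%997=482 h(40,15)=(40*31+15)%997=258 -> [389, 555, 482, 258]
L2: h(389,555)=(389*31+555)%997=650 h(482,258)=(482*31+258)%997=245 -> [650, 245]
L3: h(650,245)=(650*31+245)%997=455 -> [455]

Answer: 455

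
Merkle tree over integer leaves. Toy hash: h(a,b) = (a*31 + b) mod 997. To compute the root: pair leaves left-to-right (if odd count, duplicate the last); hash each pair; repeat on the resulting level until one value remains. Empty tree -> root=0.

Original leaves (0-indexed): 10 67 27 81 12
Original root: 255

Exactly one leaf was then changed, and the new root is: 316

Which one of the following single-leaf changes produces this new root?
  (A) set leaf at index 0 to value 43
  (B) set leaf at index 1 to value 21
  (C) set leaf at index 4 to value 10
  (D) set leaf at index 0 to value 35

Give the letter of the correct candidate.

Original leaves: [10, 67, 27, 81, 12]
Target new root: 316
Try each candidate change and compute the resulting root:
Candidate A: set leaf[0] = 43 -> leaves = [43, 67, 27, 81, 12]
  L0: [43, 67, 27, 81, 12]
  L1: h(43,67)=(43*31+67)%997=403 h(27,81)=(27*31+81)%997=918 h(12,12)=(12*31+12)%997=384 -> [403, 918, 384]
  L2: h(403,918)=(403*31+918)%997=450 h(384,384)=(384*31+384)%997=324 -> [450, 324]
  L3: h(450,324)=(450*31+324)%997=316 -> [316]
  root = 316 == target 316  ** MATCH **
Candidate B: set leaf[1] = 21 -> leaves = [10, 21, 27, 81, 12]
  L0: [10, 21, 27, 81, 12]
  L1: h(10,21)=(10*31+21)%997=331 h(27,81)=(27*31+81)%997=918 h(12,12)=(12*31+12)%997=384 -> [331, 918, 384]
  L2: h(331,918)=(331*31+918)%997=212 h(384,384)=(384*31+384)%997=324 -> [212, 324]
  L3: h(212,324)=(212*31+324)%997=914 -> [914]
  root = 914 != target 316
Candidate C: set leaf[4] = 10 -> leaves = [10, 67, 27, 81, 10]
  L0: [10, 67, 27, 81, 10]
  L1: h(10,67)=(10*31+67)%997=377 h(27,81)=(27*31+81)%997=918 h(10,10)=(10*31+10)%997=320 -> [377, 918, 320]
  L2: h(377,918)=(377*31+918)%997=641 h(320,320)=(320*31+320)%997=270 -> [641, 270]
  L3: h(641,270)=(641*31+270)%997=201 -> [201]
  root = 201 != target 316
Candidate D: set leaf[0] = 35 -> leaves = [35, 67, 27, 81, 12]
  L0: [35, 67, 27, 81, 12]
  L1: h(35,67)=(35*31+67)%997=155 h(27,81)=(27*31+81)%997=918 h(12,12)=(12*31+12)%997=384 -> [155, 918, 384]
  L2: h(155,918)=(155*31+918)%997=738 h(384,384)=(384*31+384)%997=324 -> [738, 324]
  L3: h(738,324)=(738*31+324)%997=271 -> [271]
  root = 271 != target 316
Candidate A produces the target root.

Answer: A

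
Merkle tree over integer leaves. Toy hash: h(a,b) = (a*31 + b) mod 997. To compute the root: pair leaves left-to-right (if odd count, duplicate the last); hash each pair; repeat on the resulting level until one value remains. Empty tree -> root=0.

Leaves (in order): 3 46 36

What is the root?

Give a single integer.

Answer: 476

Derivation:
L0: [3, 46, 36]
L1: h(3,46)=(3*31+46)%997=139 h(36,36)=(36*31+36)%997=155 -> [139, 155]
L2: h(139,155)=(139*31+155)%997=476 -> [476]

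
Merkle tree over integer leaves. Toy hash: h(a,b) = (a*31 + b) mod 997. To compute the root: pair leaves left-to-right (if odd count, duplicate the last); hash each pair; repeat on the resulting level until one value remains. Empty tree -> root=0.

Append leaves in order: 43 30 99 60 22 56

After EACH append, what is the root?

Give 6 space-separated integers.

Answer: 43 366 556 517 669 760

Derivation:
After append 43 (leaves=[43]):
  L0: [43]
  root=43
After append 30 (leaves=[43, 30]):
  L0: [43, 30]
  L1: h(43,30)=(43*31+30)%997=366 -> [366]
  root=366
After append 99 (leaves=[43, 30, 99]):
  L0: [43, 30, 99]
  L1: h(43,30)=(43*31+30)%997=366 h(99,99)=(99*31+99)%997=177 -> [366, 177]
  L2: h(366,177)=(366*31+177)%997=556 -> [556]
  root=556
After append 60 (leaves=[43, 30, 99, 60]):
  L0: [43, 30, 99, 60]
  L1: h(43,30)=(43*31+30)%997=366 h(99,60)=(99*31+60)%997=138 -> [366, 138]
  L2: h(366,138)=(366*31+138)%997=517 -> [517]
  root=517
After append 22 (leaves=[43, 30, 99, 60, 22]):
  L0: [43, 30, 99, 60, 22]
  L1: h(43,30)=(43*31+30)%997=366 h(99,60)=(99*31+60)%997=138 h(22,22)=(22*31+22)%997=704 -> [366, 138, 704]
  L2: h(366,138)=(366*31+138)%997=517 h(704,704)=(704*31+704)%997=594 -> [517, 594]
  L3: h(517,594)=(517*31+594)%997=669 -> [669]
  root=669
After append 56 (leaves=[43, 30, 99, 60, 22, 56]):
  L0: [43, 30, 99, 60, 22, 56]
  L1: h(43,30)=(43*31+30)%997=366 h(99,60)=(99*31+60)%997=138 h(22,56)=(22*31+56)%997=738 -> [366, 138, 738]
  L2: h(366,138)=(366*31+138)%997=517 h(738,738)=(738*31+738)%997=685 -> [517, 685]
  L3: h(517,685)=(517*31+685)%997=760 -> [760]
  root=760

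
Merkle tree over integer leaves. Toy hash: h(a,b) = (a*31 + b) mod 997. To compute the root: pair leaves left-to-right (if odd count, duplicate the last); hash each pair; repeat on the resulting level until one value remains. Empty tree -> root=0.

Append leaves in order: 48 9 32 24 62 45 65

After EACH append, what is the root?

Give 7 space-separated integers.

After append 48 (leaves=[48]):
  L0: [48]
  root=48
After append 9 (leaves=[48, 9]):
  L0: [48, 9]
  L1: h(48,9)=(48*31+9)%997=500 -> [500]
  root=500
After append 32 (leaves=[48, 9, 32]):
  L0: [48, 9, 32]
  L1: h(48,9)=(48*31+9)%997=500 h(32,32)=(32*31+32)%997=27 -> [500, 27]
  L2: h(500,27)=(500*31+27)%997=572 -> [572]
  root=572
After append 24 (leaves=[48, 9, 32, 24]):
  L0: [48, 9, 32, 24]
  L1: h(48,9)=(48*31+9)%997=500 h(32,24)=(32*31+24)%997=19 -> [500, 19]
  L2: h(500,19)=(500*31+19)%997=564 -> [564]
  root=564
After append 62 (leaves=[48, 9, 32, 24, 62]):
  L0: [48, 9, 32, 24, 62]
  L1: h(48,9)=(48*31+9)%997=500 h(32,24)=(32*31+24)%997=19 h(62,62)=(62*31+62)%997=987 -> [500, 19, 987]
  L2: h(500,19)=(500*31+19)%997=564 h(987,987)=(987*31+987)%997=677 -> [564, 677]
  L3: h(564,677)=(564*31+677)%997=215 -> [215]
  root=215
After append 45 (leaves=[48, 9, 32, 24, 62, 45]):
  L0: [48, 9, 32, 24, 62, 45]
  L1: h(48,9)=(48*31+9)%997=500 h(32,24)=(32*31+24)%997=19 h(62,45)=(62*31+45)%997=970 -> [500, 19, 970]
  L2: h(500,19)=(500*31+19)%997=564 h(970,970)=(970*31+970)%997=133 -> [564, 133]
  L3: h(564,133)=(564*31+133)%997=668 -> [668]
  root=668
After append 65 (leaves=[48, 9, 32, 24, 62, 45, 65]):
  L0: [48, 9, 32, 24, 62, 45, 65]
  L1: h(48,9)=(48*31+9)%997=500 h(32,24)=(32*31+24)%997=19 h(62,45)=(62*31+45)%997=970 h(65,65)=(65*31+65)%997=86 -> [500, 19, 970, 86]
  L2: h(500,19)=(500*31+19)%997=564 h(970,86)=(970*31+86)%997=246 -> [564, 246]
  L3: h(564,246)=(564*31+246)%997=781 -> [781]
  root=781

Answer: 48 500 572 564 215 668 781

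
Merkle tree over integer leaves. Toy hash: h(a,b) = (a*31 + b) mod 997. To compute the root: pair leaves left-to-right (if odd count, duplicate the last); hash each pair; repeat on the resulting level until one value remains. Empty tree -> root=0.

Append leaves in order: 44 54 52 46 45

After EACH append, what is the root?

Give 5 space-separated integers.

Answer: 44 421 757 751 568

Derivation:
After append 44 (leaves=[44]):
  L0: [44]
  root=44
After append 54 (leaves=[44, 54]):
  L0: [44, 54]
  L1: h(44,54)=(44*31+54)%997=421 -> [421]
  root=421
After append 52 (leaves=[44, 54, 52]):
  L0: [44, 54, 52]
  L1: h(44,54)=(44*31+54)%997=421 h(52,52)=(52*31+52)%997=667 -> [421, 667]
  L2: h(421,667)=(421*31+667)%997=757 -> [757]
  root=757
After append 46 (leaves=[44, 54, 52, 46]):
  L0: [44, 54, 52, 46]
  L1: h(44,54)=(44*31+54)%997=421 h(52,46)=(52*31+46)%997=661 -> [421, 661]
  L2: h(421,661)=(421*31+661)%997=751 -> [751]
  root=751
After append 45 (leaves=[44, 54, 52, 46, 45]):
  L0: [44, 54, 52, 46, 45]
  L1: h(44,54)=(44*31+54)%997=421 h(52,46)=(52*31+46)%997=661 h(45,45)=(45*31+45)%997=443 -> [421, 661, 443]
  L2: h(421,661)=(421*31+661)%997=751 h(443,443)=(443*31+443)%997=218 -> [751, 218]
  L3: h(751,218)=(751*31+218)%997=568 -> [568]
  root=568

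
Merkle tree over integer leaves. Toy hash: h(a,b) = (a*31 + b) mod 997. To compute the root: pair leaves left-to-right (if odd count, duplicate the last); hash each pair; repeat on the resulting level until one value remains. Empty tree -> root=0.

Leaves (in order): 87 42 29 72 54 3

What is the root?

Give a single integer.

L0: [87, 42, 29, 72, 54, 3]
L1: h(87,42)=(87*31+42)%997=745 h(29,72)=(29*31+72)%997=971 h(54,3)=(54*31+3)%997=680 -> [745, 971, 680]
L2: h(745,971)=(745*31+971)%997=138 h(680,680)=(680*31+680)%997=823 -> [138, 823]
L3: h(138,823)=(138*31+823)%997=116 -> [116]

Answer: 116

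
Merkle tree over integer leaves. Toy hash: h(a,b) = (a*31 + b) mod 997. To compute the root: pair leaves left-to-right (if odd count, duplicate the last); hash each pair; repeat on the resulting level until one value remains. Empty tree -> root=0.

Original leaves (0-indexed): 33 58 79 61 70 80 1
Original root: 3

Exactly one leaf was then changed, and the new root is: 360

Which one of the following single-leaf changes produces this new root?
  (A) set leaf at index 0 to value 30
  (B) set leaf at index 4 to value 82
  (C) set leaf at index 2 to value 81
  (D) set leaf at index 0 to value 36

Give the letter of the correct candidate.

Original leaves: [33, 58, 79, 61, 70, 80, 1]
Target new root: 360
Try each candidate change and compute the resulting root:
Candidate A: set leaf[0] = 30 -> leaves = [30, 58, 79, 61, 70, 80, 1]
  L0: [30, 58, 79, 61, 70, 80, 1]
  L1: h(30,58)=(30*31+58)%997=988 h(79,61)=(79*31+61)%997=516 h(70,80)=(70*31+80)%997=256 h(1,1)=(1*31+1)%997=32 -> [988, 516, 256, 32]
  L2: h(988,516)=(988*31+516)%997=237 h(256,32)=(256*31+32)%997=989 -> [237, 989]
  L3: h(237,989)=(237*31+989)%997=360 -> [360]
  root = 360 == target 360  ** MATCH **
Candidate B: set leaf[4] = 82 -> leaves = [33, 58, 79, 61, 82, 80, 1]
  L0: [33, 58, 79, 61, 82, 80, 1]
  L1: h(33,58)=(33*31+58)%997=84 h(79,61)=(79*31+61)%997=516 h(82,80)=(82*31+80)%997=628 h(1,1)=(1*31+1)%997=32 -> [84, 516, 628, 32]
  L2: h(84,516)=(84*31+516)%997=129 h(628,32)=(628*31+32)%997=557 -> [129, 557]
  L3: h(129,557)=(129*31+557)%997=568 -> [568]
  root = 568 != target 360
Candidate C: set leaf[2] = 81 -> leaves = [33, 58, 81, 61, 70, 80, 1]
  L0: [33, 58, 81, 61, 70, 80, 1]
  L1: h(33,58)=(33*31+58)%997=84 h(81,61)=(81*31+61)%997=578 h(70,80)=(70*31+80)%997=256 h(1,1)=(1*31+1)%997=32 -> [84, 578, 256, 32]
  L2: h(84,578)=(84*31+578)%997=191 h(256,32)=(256*31+32)%997=989 -> [191, 989]
  L3: h(191,989)=(191*31+989)%997=928 -> [928]
  root = 928 != target 360
Candidate D: set leaf[0] = 36 -> leaves = [36, 58, 79, 61, 70, 80, 1]
  L0: [36, 58, 79, 61, 70, 80, 1]
  L1: h(36,58)=(36*31+58)%997=177 h(79,61)=(79*31+61)%997=516 h(70,80)=(70*31+80)%997=256 h(1,1)=(1*31+1)%997=32 -> [177, 516, 256, 32]
  L2: h(177,516)=(177*31+516)%997=21 h(256,32)=(256*31+32)%997=989 -> [21, 989]
  L3: h(21,989)=(21*31+989)%997=643 -> [643]
  root = 643 != target 360
Candidate A produces the target root.

Answer: A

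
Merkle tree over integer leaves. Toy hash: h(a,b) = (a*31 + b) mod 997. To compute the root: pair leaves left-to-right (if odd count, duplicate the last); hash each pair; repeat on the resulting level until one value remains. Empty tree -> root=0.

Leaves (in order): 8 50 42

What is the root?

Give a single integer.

Answer: 612

Derivation:
L0: [8, 50, 42]
L1: h(8,50)=(8*31+50)%997=298 h(42,42)=(42*31+42)%997=347 -> [298, 347]
L2: h(298,347)=(298*31+347)%997=612 -> [612]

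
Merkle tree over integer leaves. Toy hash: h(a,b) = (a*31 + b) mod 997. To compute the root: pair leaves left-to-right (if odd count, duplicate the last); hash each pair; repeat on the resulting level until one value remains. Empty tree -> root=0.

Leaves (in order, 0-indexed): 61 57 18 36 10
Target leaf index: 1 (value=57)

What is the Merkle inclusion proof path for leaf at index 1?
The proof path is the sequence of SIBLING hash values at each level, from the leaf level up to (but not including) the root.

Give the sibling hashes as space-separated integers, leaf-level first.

Answer: 61 594 270

Derivation:
L0 (leaves): [61, 57, 18, 36, 10], target index=1
L1: h(61,57)=(61*31+57)%997=951 [pair 0] h(18,36)=(18*31+36)%997=594 [pair 1] h(10,10)=(10*31+10)%997=320 [pair 2] -> [951, 594, 320]
  Sibling for proof at L0: 61
L2: h(951,594)=(951*31+594)%997=165 [pair 0] h(320,320)=(320*31+320)%997=270 [pair 1] -> [165, 270]
  Sibling for proof at L1: 594
L3: h(165,270)=(165*31+270)%997=400 [pair 0] -> [400]
  Sibling for proof at L2: 270
Root: 400
Proof path (sibling hashes from leaf to root): [61, 594, 270]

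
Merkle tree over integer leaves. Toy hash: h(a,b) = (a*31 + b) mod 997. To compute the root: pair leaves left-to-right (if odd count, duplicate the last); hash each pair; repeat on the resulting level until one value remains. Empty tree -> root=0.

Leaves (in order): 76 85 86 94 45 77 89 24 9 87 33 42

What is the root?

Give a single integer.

Answer: 714

Derivation:
L0: [76, 85, 86, 94, 45, 77, 89, 24, 9, 87, 33, 42]
L1: h(76,85)=(76*31+85)%997=447 h(86,94)=(86*31+94)%997=766 h(45,77)=(45*31+77)%997=475 h(89,24)=(89*31+24)%997=789 h(9,87)=(9*31+87)%997=366 h(33,42)=(33*31+42)%997=68 -> [447, 766, 475, 789, 366, 68]
L2: h(447,766)=(447*31+766)%997=665 h(475,789)=(475*31+789)%997=559 h(366,68)=(366*31+68)%997=447 -> [665, 559, 447]
L3: h(665,559)=(665*31+559)%997=237 h(447,447)=(447*31+447)%997=346 -> [237, 346]
L4: h(237,346)=(237*31+346)%997=714 -> [714]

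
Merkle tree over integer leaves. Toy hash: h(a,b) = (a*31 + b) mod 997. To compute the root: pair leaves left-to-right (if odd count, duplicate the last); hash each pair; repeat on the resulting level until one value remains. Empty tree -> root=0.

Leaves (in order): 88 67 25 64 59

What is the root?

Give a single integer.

Answer: 760

Derivation:
L0: [88, 67, 25, 64, 59]
L1: h(88,67)=(88*31+67)%997=801 h(25,64)=(25*31+64)%997=839 h(59,59)=(59*31+59)%997=891 -> [801, 839, 891]
L2: h(801,839)=(801*31+839)%997=745 h(891,891)=(891*31+891)%997=596 -> [745, 596]
L3: h(745,596)=(745*31+596)%997=760 -> [760]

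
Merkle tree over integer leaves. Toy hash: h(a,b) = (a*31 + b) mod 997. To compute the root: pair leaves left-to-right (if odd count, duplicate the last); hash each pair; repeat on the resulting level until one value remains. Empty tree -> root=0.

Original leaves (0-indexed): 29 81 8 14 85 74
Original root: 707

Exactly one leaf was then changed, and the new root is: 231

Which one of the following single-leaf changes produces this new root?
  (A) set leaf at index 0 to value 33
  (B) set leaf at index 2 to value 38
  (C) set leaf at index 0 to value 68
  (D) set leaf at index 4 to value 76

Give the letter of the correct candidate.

Original leaves: [29, 81, 8, 14, 85, 74]
Target new root: 231
Try each candidate change and compute the resulting root:
Candidate A: set leaf[0] = 33 -> leaves = [33, 81, 8, 14, 85, 74]
  L0: [33, 81, 8, 14, 85, 74]
  L1: h(33,81)=(33*31+81)%997=107 h(8,14)=(8*31+14)%997=262 h(85,74)=(85*31+74)%997=715 -> [107, 262, 715]
  L2: h(107,262)=(107*31+262)%997=588 h(715,715)=(715*31+715)%997=946 -> [588, 946]
  L3: h(588,946)=(588*31+946)%997=231 -> [231]
  root = 231 == target 231  ** MATCH **
Candidate B: set leaf[2] = 38 -> leaves = [29, 81, 38, 14, 85, 74]
  L0: [29, 81, 38, 14, 85, 74]
  L1: h(29,81)=(29*31+81)%997=980 h(38,14)=(38*31+14)%997=195 h(85,74)=(85*31+74)%997=715 -> [980, 195, 715]
  L2: h(980,195)=(980*31+195)%997=665 h(715,715)=(715*31+715)%997=946 -> [665, 946]
  L3: h(665,946)=(665*31+946)%997=624 -> [624]
  root = 624 != target 231
Candidate C: set leaf[0] = 68 -> leaves = [68, 81, 8, 14, 85, 74]
  L0: [68, 81, 8, 14, 85, 74]
  L1: h(68,81)=(68*31+81)%997=195 h(8,14)=(8*31+14)%997=262 h(85,74)=(85*31+74)%997=715 -> [195, 262, 715]
  L2: h(195,262)=(195*31+262)%997=325 h(715,715)=(715*31+715)%997=946 -> [325, 946]
  L3: h(325,946)=(325*31+946)%997=54 -> [54]
  root = 54 != target 231
Candidate D: set leaf[4] = 76 -> leaves = [29, 81, 8, 14, 76, 74]
  L0: [29, 81, 8, 14, 76, 74]
  L1: h(29,81)=(29*31+81)%997=980 h(8,14)=(8*31+14)%997=262 h(76,74)=(76*31+74)%997=436 -> [980, 262, 436]
  L2: h(980,262)=(980*31+262)%997=732 h(436,436)=(436*31+436)%997=991 -> [732, 991]
  L3: h(732,991)=(732*31+991)%997=752 -> [752]
  root = 752 != target 231
Candidate A produces the target root.

Answer: A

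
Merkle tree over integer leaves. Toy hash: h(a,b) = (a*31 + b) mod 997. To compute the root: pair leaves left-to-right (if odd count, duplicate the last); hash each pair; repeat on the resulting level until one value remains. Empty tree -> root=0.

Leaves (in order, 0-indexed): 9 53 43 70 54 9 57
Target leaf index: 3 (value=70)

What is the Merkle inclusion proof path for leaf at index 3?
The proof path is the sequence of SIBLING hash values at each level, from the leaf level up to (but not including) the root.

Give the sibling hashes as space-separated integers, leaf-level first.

Answer: 43 332 159

Derivation:
L0 (leaves): [9, 53, 43, 70, 54, 9, 57], target index=3
L1: h(9,53)=(9*31+53)%997=332 [pair 0] h(43,70)=(43*31+70)%997=406 [pair 1] h(54,9)=(54*31+9)%997=686 [pair 2] h(57,57)=(57*31+57)%997=827 [pair 3] -> [332, 406, 686, 827]
  Sibling for proof at L0: 43
L2: h(332,406)=(332*31+406)%997=728 [pair 0] h(686,827)=(686*31+827)%997=159 [pair 1] -> [728, 159]
  Sibling for proof at L1: 332
L3: h(728,159)=(728*31+159)%997=793 [pair 0] -> [793]
  Sibling for proof at L2: 159
Root: 793
Proof path (sibling hashes from leaf to root): [43, 332, 159]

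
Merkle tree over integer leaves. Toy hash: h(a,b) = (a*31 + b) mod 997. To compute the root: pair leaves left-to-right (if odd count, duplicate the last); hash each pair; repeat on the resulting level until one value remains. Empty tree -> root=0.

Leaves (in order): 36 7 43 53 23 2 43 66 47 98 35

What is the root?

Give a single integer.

Answer: 744

Derivation:
L0: [36, 7, 43, 53, 23, 2, 43, 66, 47, 98, 35]
L1: h(36,7)=(36*31+7)%997=126 h(43,53)=(43*31+53)%997=389 h(23,2)=(23*31+2)%997=715 h(43,66)=(43*31+66)%997=402 h(47,98)=(47*31+98)%997=558 h(35,35)=(35*31+35)%997=123 -> [126, 389, 715, 402, 558, 123]
L2: h(126,389)=(126*31+389)%997=307 h(715,402)=(715*31+402)%997=633 h(558,123)=(558*31+123)%997=472 -> [307, 633, 472]
L3: h(307,633)=(307*31+633)%997=180 h(472,472)=(472*31+472)%997=149 -> [180, 149]
L4: h(180,149)=(180*31+149)%997=744 -> [744]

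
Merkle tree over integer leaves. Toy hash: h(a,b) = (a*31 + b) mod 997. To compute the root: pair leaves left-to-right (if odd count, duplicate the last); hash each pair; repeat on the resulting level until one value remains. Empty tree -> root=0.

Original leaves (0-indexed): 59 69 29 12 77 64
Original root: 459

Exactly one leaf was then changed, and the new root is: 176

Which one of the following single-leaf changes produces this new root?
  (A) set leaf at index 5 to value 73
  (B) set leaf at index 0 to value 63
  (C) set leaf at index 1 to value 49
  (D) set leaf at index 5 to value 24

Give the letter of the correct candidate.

Answer: D

Derivation:
Original leaves: [59, 69, 29, 12, 77, 64]
Target new root: 176
Try each candidate change and compute the resulting root:
Candidate A: set leaf[5] = 73 -> leaves = [59, 69, 29, 12, 77, 73]
  L0: [59, 69, 29, 12, 77, 73]
  L1: h(59,69)=(59*31+69)%997=901 h(29,12)=(29*31+12)%997=911 h(77,73)=(77*31+73)%997=466 -> [901, 911, 466]
  L2: h(901,911)=(901*31+911)%997=926 h(466,466)=(466*31+466)%997=954 -> [926, 954]
  L3: h(926,954)=(926*31+954)%997=747 -> [747]
  root = 747 != target 176
Candidate B: set leaf[0] = 63 -> leaves = [63, 69, 29, 12, 77, 64]
  L0: [63, 69, 29, 12, 77, 64]
  L1: h(63,69)=(63*31+69)%997=28 h(29,12)=(29*31+12)%997=911 h(77,64)=(77*31+64)%997=457 -> [28, 911, 457]
  L2: h(28,911)=(28*31+911)%997=782 h(457,457)=(457*31+457)%997=666 -> [782, 666]
  L3: h(782,666)=(782*31+666)%997=980 -> [980]
  root = 980 != target 176
Candidate C: set leaf[1] = 49 -> leaves = [59, 49, 29, 12, 77, 64]
  L0: [59, 49, 29, 12, 77, 64]
  L1: h(59,49)=(59*31+49)%997=881 h(29,12)=(29*31+12)%997=911 h(77,64)=(77*31+64)%997=457 -> [881, 911, 457]
  L2: h(881,911)=(881*31+911)%997=306 h(457,457)=(457*31+457)%997=666 -> [306, 666]
  L3: h(306,666)=(306*31+666)%997=182 -> [182]
  root = 182 != target 176
Candidate D: set leaf[5] = 24 -> leaves = [59, 69, 29, 12, 77, 24]
  L0: [59, 69, 29, 12, 77, 24]
  L1: h(59,69)=(59*31+69)%997=901 h(29,12)=(29*31+12)%997=911 h(77,24)=(77*31+24)%997=417 -> [901, 911, 417]
  L2: h(901,911)=(901*31+911)%997=926 h(417,417)=(417*31+417)%997=383 -> [926, 383]
  L3: h(926,383)=(926*31+383)%997=176 -> [176]
  root = 176 == target 176  ** MATCH **
Candidate D produces the target root.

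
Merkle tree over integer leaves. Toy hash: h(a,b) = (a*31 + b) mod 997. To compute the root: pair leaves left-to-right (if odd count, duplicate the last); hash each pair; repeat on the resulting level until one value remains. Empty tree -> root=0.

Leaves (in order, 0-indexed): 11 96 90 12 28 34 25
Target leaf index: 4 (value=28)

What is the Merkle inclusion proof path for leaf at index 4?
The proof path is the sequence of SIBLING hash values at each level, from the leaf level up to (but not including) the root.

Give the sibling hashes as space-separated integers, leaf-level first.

L0 (leaves): [11, 96, 90, 12, 28, 34, 25], target index=4
L1: h(11,96)=(11*31+96)%997=437 [pair 0] h(90,12)=(90*31+12)%997=808 [pair 1] h(28,34)=(28*31+34)%997=902 [pair 2] h(25,25)=(25*31+25)%997=800 [pair 3] -> [437, 808, 902, 800]
  Sibling for proof at L0: 34
L2: h(437,808)=(437*31+808)%997=397 [pair 0] h(902,800)=(902*31+800)%997=846 [pair 1] -> [397, 846]
  Sibling for proof at L1: 800
L3: h(397,846)=(397*31+846)%997=192 [pair 0] -> [192]
  Sibling for proof at L2: 397
Root: 192
Proof path (sibling hashes from leaf to root): [34, 800, 397]

Answer: 34 800 397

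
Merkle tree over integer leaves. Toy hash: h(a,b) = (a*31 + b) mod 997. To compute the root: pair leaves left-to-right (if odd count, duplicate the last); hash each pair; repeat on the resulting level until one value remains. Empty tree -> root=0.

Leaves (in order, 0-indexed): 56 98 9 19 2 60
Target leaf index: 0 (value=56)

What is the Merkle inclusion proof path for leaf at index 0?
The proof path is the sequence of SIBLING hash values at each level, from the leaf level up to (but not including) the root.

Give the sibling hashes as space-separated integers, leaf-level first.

Answer: 98 298 913

Derivation:
L0 (leaves): [56, 98, 9, 19, 2, 60], target index=0
L1: h(56,98)=(56*31+98)%997=837 [pair 0] h(9,19)=(9*31+19)%997=298 [pair 1] h(2,60)=(2*31+60)%997=122 [pair 2] -> [837, 298, 122]
  Sibling for proof at L0: 98
L2: h(837,298)=(837*31+298)%997=323 [pair 0] h(122,122)=(122*31+122)%997=913 [pair 1] -> [323, 913]
  Sibling for proof at L1: 298
L3: h(323,913)=(323*31+913)%997=956 [pair 0] -> [956]
  Sibling for proof at L2: 913
Root: 956
Proof path (sibling hashes from leaf to root): [98, 298, 913]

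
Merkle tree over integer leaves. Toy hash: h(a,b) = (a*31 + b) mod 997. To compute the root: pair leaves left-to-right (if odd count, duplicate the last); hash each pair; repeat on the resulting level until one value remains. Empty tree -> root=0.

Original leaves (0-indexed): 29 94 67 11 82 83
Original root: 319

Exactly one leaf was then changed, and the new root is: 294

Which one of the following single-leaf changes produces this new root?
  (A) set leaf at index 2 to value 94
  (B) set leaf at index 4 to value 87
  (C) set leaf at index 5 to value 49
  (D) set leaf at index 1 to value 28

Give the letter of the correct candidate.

Original leaves: [29, 94, 67, 11, 82, 83]
Target new root: 294
Try each candidate change and compute the resulting root:
Candidate A: set leaf[2] = 94 -> leaves = [29, 94, 94, 11, 82, 83]
  L0: [29, 94, 94, 11, 82, 83]
  L1: h(29,94)=(29*31+94)%997=993 h(94,11)=(94*31+11)%997=931 h(82,83)=(82*31+83)%997=631 -> [993, 931, 631]
  L2: h(993,931)=(993*31+931)%997=807 h(631,631)=(631*31+631)%997=252 -> [807, 252]
  L3: h(807,252)=(807*31+252)%997=344 -> [344]
  root = 344 != target 294
Candidate B: set leaf[4] = 87 -> leaves = [29, 94, 67, 11, 87, 83]
  L0: [29, 94, 67, 11, 87, 83]
  L1: h(29,94)=(29*31+94)%997=993 h(67,11)=(67*31+11)%997=94 h(87,83)=(87*31+83)%997=786 -> [993, 94, 786]
  L2: h(993,94)=(993*31+94)%997=967 h(786,786)=(786*31+786)%997=227 -> [967, 227]
  L3: h(967,227)=(967*31+227)%997=294 -> [294]
  root = 294 == target 294  ** MATCH **
Candidate C: set leaf[5] = 49 -> leaves = [29, 94, 67, 11, 82, 49]
  L0: [29, 94, 67, 11, 82, 49]
  L1: h(29,94)=(29*31+94)%997=993 h(67,11)=(67*31+11)%997=94 h(82,49)=(82*31+49)%997=597 -> [993, 94, 597]
  L2: h(993,94)=(993*31+94)%997=967 h(597,597)=(597*31+597)%997=161 -> [967, 161]
  L3: h(967,161)=(967*31+161)%997=228 -> [228]
  root = 228 != target 294
Candidate D: set leaf[1] = 28 -> leaves = [29, 28, 67, 11, 82, 83]
  L0: [29, 28, 67, 11, 82, 83]
  L1: h(29,28)=(29*31+28)%997=927 h(67,11)=(67*31+11)%997=94 h(82,83)=(82*31+83)%997=631 -> [927, 94, 631]
  L2: h(927,94)=(927*31+94)%997=915 h(631,631)=(631*31+631)%997=252 -> [915, 252]
  L3: h(915,252)=(915*31+252)%997=701 -> [701]
  root = 701 != target 294
Candidate B produces the target root.

Answer: B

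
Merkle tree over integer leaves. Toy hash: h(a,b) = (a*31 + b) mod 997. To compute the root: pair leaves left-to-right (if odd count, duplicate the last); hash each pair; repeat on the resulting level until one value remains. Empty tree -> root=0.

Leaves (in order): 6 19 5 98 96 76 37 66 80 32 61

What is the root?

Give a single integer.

Answer: 961

Derivation:
L0: [6, 19, 5, 98, 96, 76, 37, 66, 80, 32, 61]
L1: h(6,19)=(6*31+19)%997=205 h(5,98)=(5*31+98)%997=253 h(96,76)=(96*31+76)%997=61 h(37,66)=(37*31+66)%997=216 h(80,32)=(80*31+32)%997=518 h(61,61)=(61*31+61)%997=955 -> [205, 253, 61, 216, 518, 955]
L2: h(205,253)=(205*31+253)%997=626 h(61,216)=(61*31+216)%997=113 h(518,955)=(518*31+955)%997=64 -> [626, 113, 64]
L3: h(626,113)=(626*31+113)%997=576 h(64,64)=(64*31+64)%997=54 -> [576, 54]
L4: h(576,54)=(576*31+54)%997=961 -> [961]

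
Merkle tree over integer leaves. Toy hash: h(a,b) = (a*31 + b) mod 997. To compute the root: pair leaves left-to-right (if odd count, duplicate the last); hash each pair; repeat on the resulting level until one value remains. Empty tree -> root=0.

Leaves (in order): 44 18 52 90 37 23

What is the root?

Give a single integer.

L0: [44, 18, 52, 90, 37, 23]
L1: h(44,18)=(44*31+18)%997=385 h(52,90)=(52*31+90)%997=705 h(37,23)=(37*31+23)%997=173 -> [385, 705, 173]
L2: h(385,705)=(385*31+705)%997=676 h(173,173)=(173*31+173)%997=551 -> [676, 551]
L3: h(676,551)=(676*31+551)%997=570 -> [570]

Answer: 570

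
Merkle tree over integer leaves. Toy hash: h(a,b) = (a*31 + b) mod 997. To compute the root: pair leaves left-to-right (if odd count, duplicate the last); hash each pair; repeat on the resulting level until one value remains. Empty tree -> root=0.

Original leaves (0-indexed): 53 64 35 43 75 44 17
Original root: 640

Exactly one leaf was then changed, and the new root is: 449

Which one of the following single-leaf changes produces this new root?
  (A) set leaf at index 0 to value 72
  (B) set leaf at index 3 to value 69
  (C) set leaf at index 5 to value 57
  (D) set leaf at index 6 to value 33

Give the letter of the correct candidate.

Answer: B

Derivation:
Original leaves: [53, 64, 35, 43, 75, 44, 17]
Target new root: 449
Try each candidate change and compute the resulting root:
Candidate A: set leaf[0] = 72 -> leaves = [72, 64, 35, 43, 75, 44, 17]
  L0: [72, 64, 35, 43, 75, 44, 17]
  L1: h(72,64)=(72*31+64)%997=302 h(35,43)=(35*31+43)%997=131 h(75,44)=(75*31+44)%997=375 h(17,17)=(17*31+17)%997=544 -> [302, 131, 375, 544]
  L2: h(302,131)=(302*31+131)%997=520 h(375,544)=(375*31+544)%997=205 -> [520, 205]
  L3: h(520,205)=(520*31+205)%997=373 -> [373]
  root = 373 != target 449
Candidate B: set leaf[3] = 69 -> leaves = [53, 64, 35, 69, 75, 44, 17]
  L0: [53, 64, 35, 69, 75, 44, 17]
  L1: h(53,64)=(53*31+64)%997=710 h(35,69)=(35*31+69)%997=157 h(75,44)=(75*31+44)%997=375 h(17,17)=(17*31+17)%997=544 -> [710, 157, 375, 544]
  L2: h(710,157)=(710*31+157)%997=233 h(375,544)=(375*31+544)%997=205 -> [233, 205]
  L3: h(233,205)=(233*31+205)%997=449 -> [449]
  root = 449 == target 449  ** MATCH **
Candidate C: set leaf[5] = 57 -> leaves = [53, 64, 35, 43, 75, 57, 17]
  L0: [53, 64, 35, 43, 75, 57, 17]
  L1: h(53,64)=(53*31+64)%997=710 h(35,43)=(35*31+43)%997=131 h(75,57)=(75*31+57)%997=388 h(17,17)=(17*31+17)%997=544 -> [710, 131, 388, 544]
  L2: h(710,131)=(710*31+131)%997=207 h(388,544)=(388*31+544)%997=608 -> [207, 608]
  L3: h(207,608)=(207*31+608)%997=46 -> [46]
  root = 46 != target 449
Candidate D: set leaf[6] = 33 -> leaves = [53, 64, 35, 43, 75, 44, 33]
  L0: [53, 64, 35, 43, 75, 44, 33]
  L1: h(53,64)=(53*31+64)%997=710 h(35,43)=(35*31+43)%997=131 h(75,44)=(75*31+44)%997=375 h(33,33)=(33*31+33)%997=59 -> [710, 131, 375, 59]
  L2: h(710,131)=(710*31+131)%997=207 h(375,59)=(375*31+59)%997=717 -> [207, 717]
  L3: h(207,717)=(207*31+717)%997=155 -> [155]
  root = 155 != target 449
Candidate B produces the target root.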